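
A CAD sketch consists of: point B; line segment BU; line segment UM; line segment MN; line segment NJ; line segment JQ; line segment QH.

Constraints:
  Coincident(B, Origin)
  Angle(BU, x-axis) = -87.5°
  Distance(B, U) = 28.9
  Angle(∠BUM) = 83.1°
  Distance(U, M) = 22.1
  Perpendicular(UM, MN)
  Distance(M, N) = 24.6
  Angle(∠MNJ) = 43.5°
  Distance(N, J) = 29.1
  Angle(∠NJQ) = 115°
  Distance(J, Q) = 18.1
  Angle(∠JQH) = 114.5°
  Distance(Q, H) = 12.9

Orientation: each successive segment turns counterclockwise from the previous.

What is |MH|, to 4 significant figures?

14.03

∠NJQ = 115.0° gives JQ at -59.10° from the x-axis; with |JQ| = 18.1, Q = (12.03, -40.62). ∠JQH = 114.5° gives QH at 6.400° from the x-axis; with |QH| = 12.9, H = (24.85, -39.18). Then |MH| = |H − M| = 14.03.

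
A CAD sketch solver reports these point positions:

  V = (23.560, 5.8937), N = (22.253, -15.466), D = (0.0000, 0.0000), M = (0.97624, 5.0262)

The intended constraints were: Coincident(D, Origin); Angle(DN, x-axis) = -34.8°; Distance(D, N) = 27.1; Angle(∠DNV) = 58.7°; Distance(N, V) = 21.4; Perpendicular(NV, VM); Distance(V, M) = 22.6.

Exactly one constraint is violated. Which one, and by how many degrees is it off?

Perpendicular(NV, VM) — off by 5.70°.

D = (0.00, 0.00) ✓; DN at -34.80° ✓; |DN| = 27.10 ✓; ∠DNV = 58.70° ✓; |NV| = 21.40 ✓; ∠(NV, VM) = 95.70° ✗; |VM| = 22.60 ✓.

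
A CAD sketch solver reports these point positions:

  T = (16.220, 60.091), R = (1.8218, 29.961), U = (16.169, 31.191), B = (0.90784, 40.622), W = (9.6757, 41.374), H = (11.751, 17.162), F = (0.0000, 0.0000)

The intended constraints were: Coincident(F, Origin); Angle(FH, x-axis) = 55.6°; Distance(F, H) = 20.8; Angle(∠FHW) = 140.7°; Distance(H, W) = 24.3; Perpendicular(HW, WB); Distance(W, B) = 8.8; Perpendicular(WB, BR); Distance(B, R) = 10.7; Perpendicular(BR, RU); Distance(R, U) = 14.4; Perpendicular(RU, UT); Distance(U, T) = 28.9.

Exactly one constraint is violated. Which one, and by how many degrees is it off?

Perpendicular(RU, UT) — off by 5.00°.

F = (0.00, 0.00) ✓; FH at 55.60° ✓; |FH| = 20.80 ✓; ∠FHW = 140.7° ✓; |HW| = 24.30 ✓; ∠(HW, WB) = 90.00° ✓; |WB| = 8.800 ✓; ∠(WB, BR) = 90.00° ✓; |BR| = 10.70 ✓; ∠(BR, RU) = 90.00° ✓; |RU| = 14.40 ✓; ∠(RU, UT) = 85.00° ✗; |UT| = 28.90 ✓.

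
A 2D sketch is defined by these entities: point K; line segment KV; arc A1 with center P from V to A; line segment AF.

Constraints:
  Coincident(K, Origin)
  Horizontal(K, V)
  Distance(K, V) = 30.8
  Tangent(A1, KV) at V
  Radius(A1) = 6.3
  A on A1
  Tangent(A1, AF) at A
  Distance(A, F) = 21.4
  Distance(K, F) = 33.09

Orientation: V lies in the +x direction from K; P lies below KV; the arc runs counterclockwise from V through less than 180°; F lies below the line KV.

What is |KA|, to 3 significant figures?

25.1

Checks: ∠(PV, VK) = 90.00° ✓; |PV| = 6.300 ✓; |PA| = 6.300 ✓; ∠(PA, AF) = 90.00° ✓; |AF| = 21.40 ✓; |KF| = 33.09 ✓.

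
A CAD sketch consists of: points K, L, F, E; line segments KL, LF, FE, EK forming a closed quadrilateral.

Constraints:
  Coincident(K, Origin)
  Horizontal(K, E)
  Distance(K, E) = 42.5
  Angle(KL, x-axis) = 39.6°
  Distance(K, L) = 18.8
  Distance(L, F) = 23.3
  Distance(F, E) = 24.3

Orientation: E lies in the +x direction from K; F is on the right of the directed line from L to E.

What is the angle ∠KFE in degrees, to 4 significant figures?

127.4°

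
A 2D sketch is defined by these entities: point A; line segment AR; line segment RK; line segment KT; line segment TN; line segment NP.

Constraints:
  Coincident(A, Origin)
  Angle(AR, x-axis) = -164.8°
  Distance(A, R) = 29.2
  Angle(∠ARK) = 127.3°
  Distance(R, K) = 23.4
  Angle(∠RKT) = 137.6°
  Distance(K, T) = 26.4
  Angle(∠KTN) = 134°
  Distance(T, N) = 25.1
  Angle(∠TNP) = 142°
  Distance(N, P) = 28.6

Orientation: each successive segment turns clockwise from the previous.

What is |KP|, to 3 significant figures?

66.0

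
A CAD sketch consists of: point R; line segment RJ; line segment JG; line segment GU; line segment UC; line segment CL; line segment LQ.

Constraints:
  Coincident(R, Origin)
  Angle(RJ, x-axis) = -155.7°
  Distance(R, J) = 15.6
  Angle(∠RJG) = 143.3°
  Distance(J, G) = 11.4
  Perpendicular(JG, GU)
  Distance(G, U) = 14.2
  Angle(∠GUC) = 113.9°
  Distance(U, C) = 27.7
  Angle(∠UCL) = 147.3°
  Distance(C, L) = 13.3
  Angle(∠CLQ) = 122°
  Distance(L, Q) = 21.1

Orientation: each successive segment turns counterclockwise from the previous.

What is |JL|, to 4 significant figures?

35.77

R is at the origin; RJ runs at -155.7° with length 15.6, so J = (-14.22, -6.420). ∠RJG = 143.3° gives JG at -119.0° from the x-axis; with |JG| = 11.4, G = (-19.74, -16.39). The perpendicularity gives GU at right angles to JG, so GU runs at -29.00°; with |GU| = 14.2, U = (-7.325, -23.27). ∠GUC = 113.9° gives UC at 37.10° from the x-axis; with |UC| = 27.7, C = (14.77, -6.566). ∠UCL = 147.3° gives CL at 69.80° from the x-axis; with |CL| = 13.3, L = (19.36, 5.916). Then |JL| = |L − J| = 35.77.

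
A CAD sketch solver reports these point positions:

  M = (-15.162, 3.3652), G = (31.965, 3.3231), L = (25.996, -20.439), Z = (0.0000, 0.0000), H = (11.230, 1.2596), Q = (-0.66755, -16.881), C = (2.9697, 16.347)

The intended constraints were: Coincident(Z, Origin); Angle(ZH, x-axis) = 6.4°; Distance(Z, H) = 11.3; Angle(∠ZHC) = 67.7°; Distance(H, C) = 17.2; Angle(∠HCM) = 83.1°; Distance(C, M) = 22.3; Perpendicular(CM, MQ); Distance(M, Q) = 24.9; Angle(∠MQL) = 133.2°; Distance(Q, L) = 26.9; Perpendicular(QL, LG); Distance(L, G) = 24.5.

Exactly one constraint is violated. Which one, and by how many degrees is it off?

Perpendicular(QL, LG) — off by 6.50°.

Z = (0.00, 0.00) ✓; ZH at 6.400° ✓; |ZH| = 11.30 ✓; ∠ZHC = 67.70° ✓; |HC| = 17.20 ✓; ∠HCM = 83.10° ✓; |CM| = 22.30 ✓; ∠(CM, MQ) = 90.00° ✓; |MQ| = 24.90 ✓; ∠MQL = 133.2° ✓; |QL| = 26.90 ✓; ∠(QL, LG) = 83.50° ✗; |LG| = 24.50 ✓.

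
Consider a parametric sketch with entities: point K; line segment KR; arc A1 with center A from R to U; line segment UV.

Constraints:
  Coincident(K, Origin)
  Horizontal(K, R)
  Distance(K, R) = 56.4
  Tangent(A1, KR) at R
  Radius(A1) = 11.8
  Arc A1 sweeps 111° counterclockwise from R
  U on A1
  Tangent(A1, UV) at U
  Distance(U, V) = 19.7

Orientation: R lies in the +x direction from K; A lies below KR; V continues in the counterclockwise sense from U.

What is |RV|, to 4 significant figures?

34.65

On A1, R sits at bearing 90° from A; a 111° counterclockwise sweep puts U at bearing 201°, so U = A + 11.8·(cos 201°, sin 201°) = (45.38, -16.03). Since A1 is tangent to UV there, AU ⟂ UV, so UV runs along (−sin 201°, cos 201°); with |UV| = 19.7, V = (52.44, -34.42). Then |RV| = |V − R| = 34.65.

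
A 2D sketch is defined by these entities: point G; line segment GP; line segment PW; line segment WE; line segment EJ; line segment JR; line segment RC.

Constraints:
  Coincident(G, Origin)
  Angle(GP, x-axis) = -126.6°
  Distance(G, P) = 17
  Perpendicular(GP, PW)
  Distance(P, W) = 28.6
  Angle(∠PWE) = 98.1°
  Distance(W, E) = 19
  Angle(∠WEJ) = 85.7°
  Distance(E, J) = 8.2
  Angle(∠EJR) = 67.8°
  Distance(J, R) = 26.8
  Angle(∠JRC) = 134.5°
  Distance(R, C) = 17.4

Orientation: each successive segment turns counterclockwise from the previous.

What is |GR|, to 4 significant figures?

39.09

G is at the origin; GP runs at -126.6° with length 17.0, so P = (-10.14, -13.65). GP ⟂ PW, so PW runs at -36.60°; with |PW| = 28.6, W = (12.82, -30.70). ∠PWE = 98.1° gives WE at 45.30° from the x-axis; with |WE| = 19.0, E = (26.19, -17.19). ∠WEJ = 85.7° gives EJ at 139.6° from the x-axis; with |EJ| = 8.2, J = (19.94, -11.88). ∠EJR = 67.8° gives JR at -108.2° from the x-axis; with |JR| = 26.8, R = (11.57, -37.34). Then |GR| = |R − G| = 39.09.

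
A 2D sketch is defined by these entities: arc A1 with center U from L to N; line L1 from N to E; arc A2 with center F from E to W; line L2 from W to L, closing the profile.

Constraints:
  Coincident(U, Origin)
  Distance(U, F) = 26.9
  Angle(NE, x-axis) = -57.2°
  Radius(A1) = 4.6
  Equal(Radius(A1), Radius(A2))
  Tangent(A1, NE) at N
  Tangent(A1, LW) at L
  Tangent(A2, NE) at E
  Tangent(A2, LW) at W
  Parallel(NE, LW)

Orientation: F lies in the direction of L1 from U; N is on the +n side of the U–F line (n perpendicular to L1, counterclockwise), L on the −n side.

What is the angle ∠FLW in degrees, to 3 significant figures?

9.70°

The slot axis is L1's direction at -57.2°, so u = (cos -57.2°, sin -57.2°) = (0.542, -0.841) and n = (−sin -57.2°, cos -57.2°) = (0.841, 0.542). U is at the origin and F lies 26.9 along u from U, so F = 26.9·u = (14.6, -22.6). Tangency of A1 to both parallel lines with radius 4.6 puts N and L at U ± 4.6·n: N = (3.87, 2.49), L = (-3.87, -2.49). Equal radii place E and W the same way about F: E = F + 4.6·n = (18.4, -20.1), W = F − 4.6·n = (10.7, -25.1). Then cos ∠FLW = LF·LW / (|LF||LW|), giving 9.70°.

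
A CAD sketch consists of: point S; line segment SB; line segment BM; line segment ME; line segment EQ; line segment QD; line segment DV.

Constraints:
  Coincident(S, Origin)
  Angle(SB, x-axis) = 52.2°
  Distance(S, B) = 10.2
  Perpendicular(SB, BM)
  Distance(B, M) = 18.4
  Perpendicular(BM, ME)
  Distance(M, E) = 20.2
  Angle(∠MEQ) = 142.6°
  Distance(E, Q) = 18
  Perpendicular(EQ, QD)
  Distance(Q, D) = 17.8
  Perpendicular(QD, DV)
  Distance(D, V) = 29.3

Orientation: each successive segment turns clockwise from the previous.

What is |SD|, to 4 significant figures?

15.05

S is at the origin; SB runs at 52.2° with length 10.2, so B = (6.252, 8.060). The perpendicularity gives BM at right angles to SB, so BM runs at -37.80°; with |BM| = 18.4, M = (20.79, -3.218). BM ⟂ ME, so ME runs at -127.8°; with |ME| = 20.2, E = (8.410, -19.18). ∠MEQ = 142.6° gives EQ at -165.2° from the x-axis; with |EQ| = 18.0, Q = (-8.993, -23.78). The perpendicularity gives QD at right angles to EQ, so QD runs at 104.8°; with |QD| = 17.8, D = (-13.54, -6.568). Then |SD| = |D − S| = 15.05.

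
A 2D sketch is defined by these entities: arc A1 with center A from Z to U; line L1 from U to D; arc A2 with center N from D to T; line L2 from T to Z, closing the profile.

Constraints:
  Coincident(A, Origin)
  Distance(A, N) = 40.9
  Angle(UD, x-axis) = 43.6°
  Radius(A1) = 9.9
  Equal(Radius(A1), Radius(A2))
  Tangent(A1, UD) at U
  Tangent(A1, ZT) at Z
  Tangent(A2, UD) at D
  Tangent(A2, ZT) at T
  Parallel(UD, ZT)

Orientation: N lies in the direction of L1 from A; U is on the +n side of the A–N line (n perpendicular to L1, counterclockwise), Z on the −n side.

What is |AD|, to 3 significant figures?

42.1

The slot axis is L1's direction at 43.6°, so u = (cos 43.6°, sin 43.6°) = (0.724, 0.690) and n = (−sin 43.6°, cos 43.6°) = (-0.690, 0.724). A is at the origin and N lies 40.9 along u from A, so N = 40.9·u = (29.6, 28.2). Tangency of A1 to both parallel lines with radius 9.9 puts U and Z at A ± 9.9·n: U = (-6.83, 7.17), Z = (6.83, -7.17). Equal radii place D and T the same way about N: D = N + 9.9·n = (22.8, 35.4), T = N − 9.9·n = (36.4, 21.0). Then |AD| = |D − A| = 42.1.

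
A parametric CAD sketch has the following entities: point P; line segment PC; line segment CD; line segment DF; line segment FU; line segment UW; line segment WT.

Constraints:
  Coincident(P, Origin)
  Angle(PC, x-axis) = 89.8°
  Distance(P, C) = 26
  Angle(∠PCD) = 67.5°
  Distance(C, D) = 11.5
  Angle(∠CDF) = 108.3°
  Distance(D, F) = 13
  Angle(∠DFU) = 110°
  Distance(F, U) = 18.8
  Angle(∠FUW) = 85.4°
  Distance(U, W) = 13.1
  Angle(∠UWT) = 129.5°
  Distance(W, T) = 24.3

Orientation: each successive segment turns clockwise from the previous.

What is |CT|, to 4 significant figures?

10.18

∠FUW = 85.4° gives UW at 101.0° from the x-axis; with |UW| = 13.1, W = (-10.90, 16.40). ∠UWT = 129.5° gives WT at 50.50° from the x-axis; with |WT| = 24.3, T = (4.552, 35.15). Then |CT| = |T − C| = 10.18.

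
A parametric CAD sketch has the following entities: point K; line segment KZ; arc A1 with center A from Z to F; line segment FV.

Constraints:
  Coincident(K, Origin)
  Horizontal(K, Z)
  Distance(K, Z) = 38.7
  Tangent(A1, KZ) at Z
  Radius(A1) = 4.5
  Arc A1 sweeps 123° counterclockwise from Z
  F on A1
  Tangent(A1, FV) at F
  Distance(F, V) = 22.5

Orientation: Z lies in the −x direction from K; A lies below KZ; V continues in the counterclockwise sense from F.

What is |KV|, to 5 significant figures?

39.749

On A1, Z sits at bearing 90° from A; a 123° counterclockwise sweep puts F at bearing 213°, so F = A + 4.5·(cos 213°, sin 213°) = (-42.474, -6.9509). A1 meets FV tangentially, so AF is at right angles to FV, so FV runs along (−sin 213°, cos 213°); with |FV| = 22.5, V = (-30.220, -25.821). Then |KV| = |V − K| = 39.749.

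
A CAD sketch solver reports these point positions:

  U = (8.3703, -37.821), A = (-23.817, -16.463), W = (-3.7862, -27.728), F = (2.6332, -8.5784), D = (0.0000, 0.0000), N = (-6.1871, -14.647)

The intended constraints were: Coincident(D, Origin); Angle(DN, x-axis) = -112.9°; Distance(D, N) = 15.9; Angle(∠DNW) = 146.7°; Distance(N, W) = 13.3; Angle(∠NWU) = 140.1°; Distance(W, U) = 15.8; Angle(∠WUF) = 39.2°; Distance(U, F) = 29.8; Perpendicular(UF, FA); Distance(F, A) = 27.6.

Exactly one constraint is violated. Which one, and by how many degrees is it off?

Perpendicular(UF, FA) — off by 5.50°.

D = (0.00, 0.00) ✓; DN at -112.9° ✓; |DN| = 15.90 ✓; ∠DNW = 146.7° ✓; |NW| = 13.30 ✓; ∠NWU = 140.1° ✓; |WU| = 15.80 ✓; ∠WUF = 39.20° ✓; |UF| = 29.80 ✓; ∠(UF, FA) = 95.50° ✗; |FA| = 27.60 ✓.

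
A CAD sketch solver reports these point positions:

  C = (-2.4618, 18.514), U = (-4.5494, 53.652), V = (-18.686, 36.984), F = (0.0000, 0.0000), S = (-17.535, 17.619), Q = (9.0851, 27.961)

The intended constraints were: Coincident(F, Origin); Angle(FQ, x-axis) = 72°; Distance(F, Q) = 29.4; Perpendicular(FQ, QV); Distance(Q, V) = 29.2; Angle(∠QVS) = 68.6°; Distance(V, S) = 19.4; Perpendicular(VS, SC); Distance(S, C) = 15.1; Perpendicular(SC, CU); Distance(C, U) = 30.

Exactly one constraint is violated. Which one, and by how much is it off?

Distance(C, U) = 30 — off by 5.20.

F = (0.00, 0.00) ✓; FQ at 72.00° ✓; |FQ| = 29.40 ✓; ∠(FQ, QV) = 90.00° ✓; |QV| = 29.20 ✓; ∠QVS = 68.60° ✓; |VS| = 19.40 ✓; ∠(VS, SC) = 90.00° ✓; |SC| = 15.10 ✓; ∠(SC, CU) = 90.00° ✓; |CU| = 35.20 ✗.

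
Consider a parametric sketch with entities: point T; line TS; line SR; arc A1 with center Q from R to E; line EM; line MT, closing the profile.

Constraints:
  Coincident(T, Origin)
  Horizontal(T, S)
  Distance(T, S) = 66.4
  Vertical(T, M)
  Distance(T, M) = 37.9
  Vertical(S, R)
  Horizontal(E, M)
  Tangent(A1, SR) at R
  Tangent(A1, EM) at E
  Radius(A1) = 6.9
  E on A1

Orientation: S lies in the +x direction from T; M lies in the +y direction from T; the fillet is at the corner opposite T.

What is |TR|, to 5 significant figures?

73.280

The virtual corner opposite T is at (66.400, 37.900). Since A1 is tangent to SR there, QR ⟂ SR and A1 meets EM tangentially, so QE is at right angles to EM, with radius 6.9, so the center Q sits 6.9 in from both sides at Q = (59.500, 31.000). That places the tangent points at R = (66.400, 31.000) on SR and E = (59.500, 37.900) on EM. Then |TR| = |R − T| = 73.280.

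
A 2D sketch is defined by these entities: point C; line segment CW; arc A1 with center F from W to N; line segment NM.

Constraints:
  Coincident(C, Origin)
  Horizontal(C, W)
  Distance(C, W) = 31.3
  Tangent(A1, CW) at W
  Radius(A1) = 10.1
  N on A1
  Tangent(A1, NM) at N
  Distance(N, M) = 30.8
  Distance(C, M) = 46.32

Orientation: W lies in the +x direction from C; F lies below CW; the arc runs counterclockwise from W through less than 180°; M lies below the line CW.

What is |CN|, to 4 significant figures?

23.53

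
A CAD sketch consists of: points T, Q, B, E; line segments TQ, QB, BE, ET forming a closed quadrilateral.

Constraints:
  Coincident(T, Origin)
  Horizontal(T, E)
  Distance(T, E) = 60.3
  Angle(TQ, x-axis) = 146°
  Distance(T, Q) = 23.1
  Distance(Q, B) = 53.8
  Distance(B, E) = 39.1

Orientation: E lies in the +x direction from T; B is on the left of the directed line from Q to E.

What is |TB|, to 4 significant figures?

42.72

T is at the origin; T and E share the same y with |TE| = 60.3 and E in +x, so E = (60.3, 0). TQ runs at 146.0° with |TQ| = 23.1, so Q = (-19.15, 12.92). B is determined by |QB| = 53.8 and |BE| = 39.1 together: it lies at the intersection of circle(Q, 53.8) and circle(E, 39.1). With |QE| = 80.49, the foot of the radical line on QE is 48.73 from Q and the perpendicular offset is √(53.8² − 48.73²) = 22.80. Taking the left-of-QE solution: B = (32.61, 27.60).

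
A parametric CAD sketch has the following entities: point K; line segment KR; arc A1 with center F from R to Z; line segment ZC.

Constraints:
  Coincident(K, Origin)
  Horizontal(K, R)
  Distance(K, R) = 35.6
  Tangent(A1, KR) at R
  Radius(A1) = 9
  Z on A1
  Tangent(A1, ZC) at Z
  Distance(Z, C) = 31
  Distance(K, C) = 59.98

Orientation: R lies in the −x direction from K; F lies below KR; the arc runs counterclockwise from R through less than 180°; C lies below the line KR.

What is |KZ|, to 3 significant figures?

45.5

Checks: K = (0.00, 0.00) ✓; |FZ| = 9.000 ✓; ∠(FZ, ZC) = 90.00° ✓; |ZC| = 31.00 ✓; |KC| = 59.98 ✓.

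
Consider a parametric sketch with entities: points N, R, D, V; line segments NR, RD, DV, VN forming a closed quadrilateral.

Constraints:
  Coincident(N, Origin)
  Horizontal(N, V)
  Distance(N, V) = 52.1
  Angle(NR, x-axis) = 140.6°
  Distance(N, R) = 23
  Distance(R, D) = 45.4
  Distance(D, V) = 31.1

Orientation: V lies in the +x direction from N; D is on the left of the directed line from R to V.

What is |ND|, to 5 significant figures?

33.317

N is at the origin; N and V share the same y with |NV| = 52.1 and V in +x, so V = (52.1, 0). NR runs at 140.6° with |NR| = 23.0, so R = (-17.773, 14.599). D is determined by |RD| = 45.4 and |DV| = 31.1 together: it lies at the intersection of circle(R, 45.4) and circle(V, 31.1). With |RV| = 71.382, the foot of the radical line on RV is 43.354 from R and the perpendicular offset is √(45.4² − 43.354²) = 13.477. Taking the left-of-RV solution: D = (27.421, 18.924).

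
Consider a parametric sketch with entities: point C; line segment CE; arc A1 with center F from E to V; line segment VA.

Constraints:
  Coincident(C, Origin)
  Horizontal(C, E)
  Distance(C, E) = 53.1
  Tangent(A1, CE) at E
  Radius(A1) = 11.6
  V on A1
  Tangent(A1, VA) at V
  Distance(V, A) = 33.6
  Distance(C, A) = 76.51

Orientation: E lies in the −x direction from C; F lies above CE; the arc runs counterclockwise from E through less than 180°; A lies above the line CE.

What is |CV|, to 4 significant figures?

46.72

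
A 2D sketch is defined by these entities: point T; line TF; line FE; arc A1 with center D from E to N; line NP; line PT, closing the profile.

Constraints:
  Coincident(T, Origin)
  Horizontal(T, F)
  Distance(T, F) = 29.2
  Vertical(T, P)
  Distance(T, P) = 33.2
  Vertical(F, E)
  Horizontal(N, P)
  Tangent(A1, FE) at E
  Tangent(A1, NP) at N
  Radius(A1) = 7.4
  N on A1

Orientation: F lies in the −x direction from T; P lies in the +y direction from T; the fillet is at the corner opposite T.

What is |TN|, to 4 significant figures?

39.72

The virtual corner opposite T is at (-29.20, 33.20). The tangent condition forces DE to be normal to FE and since A1 is tangent to NP there, DN ⟂ NP, with radius 7.4, so the center D sits 7.4 in from both sides at D = (-21.80, 25.80). That places the tangent points at E = (-29.20, 25.80) on FE and N = (-21.80, 33.20) on NP. Then |TN| = |N − T| = 39.72.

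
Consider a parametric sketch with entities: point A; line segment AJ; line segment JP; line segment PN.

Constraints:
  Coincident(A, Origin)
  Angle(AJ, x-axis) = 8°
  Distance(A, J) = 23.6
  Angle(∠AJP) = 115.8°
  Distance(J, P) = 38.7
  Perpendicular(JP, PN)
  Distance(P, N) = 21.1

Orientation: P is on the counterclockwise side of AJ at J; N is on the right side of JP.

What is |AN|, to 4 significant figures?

64.74

A is at the origin; AJ runs at 8.0° with length 23.6, so J = 23.6·(cos 8.0°, sin 8.0°) = (23.37, 3.284). ∠AJP = 115.8°, so JP runs at 8.0° + (180° − 115.8°) = 72.20° from the x-axis; with |JP| = 38.7, P = J + 38.7·(cos 72.20°, sin 72.20°) = (35.20, 40.13). The perpendicularity gives PN at right angles to JP; with |PN| = 21.1 on the right of JP, N = P + 21.1·(0.9521, -0.3057) = (55.29, 33.68). Then |AN| = |N − A| = 64.74.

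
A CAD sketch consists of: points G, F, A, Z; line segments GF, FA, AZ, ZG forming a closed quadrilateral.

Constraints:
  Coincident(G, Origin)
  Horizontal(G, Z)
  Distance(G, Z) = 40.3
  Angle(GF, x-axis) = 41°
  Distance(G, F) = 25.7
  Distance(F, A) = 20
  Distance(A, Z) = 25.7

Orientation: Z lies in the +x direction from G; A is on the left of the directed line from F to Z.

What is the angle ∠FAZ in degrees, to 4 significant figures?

70.73°

Checks: GF at 41.00° ✓; |FA| = 20.00 ✓; |AZ| = 25.70 ✓.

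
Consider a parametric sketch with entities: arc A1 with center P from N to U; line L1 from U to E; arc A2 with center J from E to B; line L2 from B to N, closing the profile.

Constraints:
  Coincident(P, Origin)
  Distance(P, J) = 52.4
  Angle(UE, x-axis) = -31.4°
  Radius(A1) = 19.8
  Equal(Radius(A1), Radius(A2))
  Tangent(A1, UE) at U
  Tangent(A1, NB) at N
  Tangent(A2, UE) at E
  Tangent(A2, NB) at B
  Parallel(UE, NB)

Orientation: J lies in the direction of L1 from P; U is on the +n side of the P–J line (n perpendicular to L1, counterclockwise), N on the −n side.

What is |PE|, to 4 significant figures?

56.02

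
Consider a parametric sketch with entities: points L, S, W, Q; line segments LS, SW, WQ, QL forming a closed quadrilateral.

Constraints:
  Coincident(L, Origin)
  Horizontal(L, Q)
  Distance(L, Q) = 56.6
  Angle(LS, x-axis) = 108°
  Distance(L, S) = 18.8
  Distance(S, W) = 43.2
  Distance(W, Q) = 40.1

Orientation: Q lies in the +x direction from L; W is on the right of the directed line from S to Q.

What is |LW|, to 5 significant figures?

26.133

L is at the origin; L and Q share the same y with |LQ| = 56.6 and Q in +x, so Q = (56.6, 0). LS runs at 108.0° with |LS| = 18.8, so S = (-5.8095, 17.880). W is determined by |SW| = 43.2 and |WQ| = 40.1 together: it lies at the intersection of circle(S, 43.2) and circle(Q, 40.1). With |SQ| = 64.920, the foot of the radical line on SQ is 34.449 from S and the perpendicular offset is √(43.2² − 34.449²) = 26.067. Taking the right-of-SQ solution: W = (20.128, -16.667).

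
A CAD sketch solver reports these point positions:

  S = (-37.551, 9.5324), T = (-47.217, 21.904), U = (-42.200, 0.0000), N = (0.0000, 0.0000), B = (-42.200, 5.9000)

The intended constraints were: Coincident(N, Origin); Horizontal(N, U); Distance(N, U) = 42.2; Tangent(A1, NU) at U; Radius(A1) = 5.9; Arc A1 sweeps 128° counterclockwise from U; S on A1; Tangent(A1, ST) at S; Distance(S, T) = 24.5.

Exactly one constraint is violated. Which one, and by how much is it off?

Distance(S, T) = 24.5 — off by 8.80.

N = (0.00, 0.00) ✓; N.y = 0.00, U.y = 0.00 ✓; |NU| = 42.20 ✓; ∠(BU, UN) = 90.00° ✓; |BU| = 5.900 ✓; bearing(B→S) − bearing(B→U) = 128.0° ✓; |BS| = 5.900 ✓; ∠(BS, ST) = 90.00° ✓; |ST| = 15.70 ✗.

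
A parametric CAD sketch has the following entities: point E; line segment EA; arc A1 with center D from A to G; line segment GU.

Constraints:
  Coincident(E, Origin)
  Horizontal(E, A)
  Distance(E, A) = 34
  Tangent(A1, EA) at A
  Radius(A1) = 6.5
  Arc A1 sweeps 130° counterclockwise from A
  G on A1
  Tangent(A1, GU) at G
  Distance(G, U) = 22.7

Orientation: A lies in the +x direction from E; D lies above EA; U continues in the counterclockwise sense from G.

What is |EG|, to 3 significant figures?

40.4

E is at the origin; EA is horizontal with |EA| = 34.0 and A on the +x side, so A = (34.0, 0.00). A1 meets EA tangentially, so DA is at right angles to EA, so D = A + (0, 6.5) = (34.0, 6.50). On A1, A sits at bearing -90° from D; a 130° counterclockwise sweep puts G at bearing 40°, so G = D + 6.5·(cos 40°, sin 40°) = (39.0, 10.7). Then |EG| = |G − E| = 40.4.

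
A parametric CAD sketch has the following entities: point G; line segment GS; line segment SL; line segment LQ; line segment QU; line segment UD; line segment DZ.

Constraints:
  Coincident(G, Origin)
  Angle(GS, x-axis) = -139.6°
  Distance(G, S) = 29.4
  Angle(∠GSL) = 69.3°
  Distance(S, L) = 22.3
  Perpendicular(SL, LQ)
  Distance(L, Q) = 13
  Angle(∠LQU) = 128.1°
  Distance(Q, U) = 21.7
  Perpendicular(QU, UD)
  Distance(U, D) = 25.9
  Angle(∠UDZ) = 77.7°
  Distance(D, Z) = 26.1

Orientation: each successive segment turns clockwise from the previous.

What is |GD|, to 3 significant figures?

30.2

G is at the origin; GS runs at -139.6° with length 29.4, so S = (-22.4, -19.1). ∠GSL = 69.3° gives SL at 110° from the x-axis; with |SL| = 22.3, L = (-29.9, 1.94). The perpendicularity gives LQ at right angles to SL, so LQ runs at 19.7°; with |LQ| = 13.0, Q = (-17.7, 6.32). ∠LQU = 128.1° gives QU at -32.2° from the x-axis; with |QU| = 21.7, U = (0.695, -5.24). The perpendicularity gives UD at right angles to QU, so UD runs at -122°; with |UD| = 25.9, D = (-13.1, -27.2). Then |GD| = |D − G| = 30.2.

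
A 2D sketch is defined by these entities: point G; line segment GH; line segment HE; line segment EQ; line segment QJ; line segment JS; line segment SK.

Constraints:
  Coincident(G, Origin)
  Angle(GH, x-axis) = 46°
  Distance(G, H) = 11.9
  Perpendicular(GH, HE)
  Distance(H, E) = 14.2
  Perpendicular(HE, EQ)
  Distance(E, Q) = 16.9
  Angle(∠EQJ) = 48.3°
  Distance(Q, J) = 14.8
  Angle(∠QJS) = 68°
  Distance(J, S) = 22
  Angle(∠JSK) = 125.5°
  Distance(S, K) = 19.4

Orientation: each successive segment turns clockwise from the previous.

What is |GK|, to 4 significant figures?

40.34

G is at the origin; GH runs at 46.0° with length 11.9, so H = (8.266, 8.560). GH ⟂ HE, so HE runs at -44.00°; with |HE| = 14.2, E = (18.48, -1.304). HE is perpendicular to EQ, so EQ runs at -134.0°; with |EQ| = 16.9, Q = (6.741, -13.46). ∠EQJ = 48.3° gives QJ at 94.30° from the x-axis; with |QJ| = 14.8, J = (5.632, 1.297). ∠QJS = 68.0° gives JS at -17.70° from the x-axis; with |JS| = 22.0, S = (26.59, -5.391). ∠JSK = 125.5° gives SK at -72.20° from the x-axis; with |SK| = 19.4, K = (32.52, -23.86). Then |GK| = |K − G| = 40.34.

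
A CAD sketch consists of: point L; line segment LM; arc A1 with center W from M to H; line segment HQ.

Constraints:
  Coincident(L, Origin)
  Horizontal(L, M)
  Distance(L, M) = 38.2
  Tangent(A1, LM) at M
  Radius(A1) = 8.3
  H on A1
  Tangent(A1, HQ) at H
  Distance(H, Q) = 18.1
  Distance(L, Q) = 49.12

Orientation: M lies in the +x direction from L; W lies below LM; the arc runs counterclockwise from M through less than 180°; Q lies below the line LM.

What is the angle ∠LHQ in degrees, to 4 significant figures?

142.6°

L is at the origin; L and M share the same y with |LM| = 38.2 and M on the +x side, so M = (38.20, 0.000). A1 meets LM tangentially, so WM is at right angles to LM, so W = M + (0, -8.3) = (38.20, -8.300). Since WH ⟂ HQ (tangency), |WQ| = √(8.3² + 18.1²) = 19.91 regardless of where H sits on A1. So Q lies on both circle(L, 49.12) and circle(W, 19.91); the below-LM intersection is Q = (40.29, -28.10). H is the foot of the tangent from Q: H = (31.06, -12.53).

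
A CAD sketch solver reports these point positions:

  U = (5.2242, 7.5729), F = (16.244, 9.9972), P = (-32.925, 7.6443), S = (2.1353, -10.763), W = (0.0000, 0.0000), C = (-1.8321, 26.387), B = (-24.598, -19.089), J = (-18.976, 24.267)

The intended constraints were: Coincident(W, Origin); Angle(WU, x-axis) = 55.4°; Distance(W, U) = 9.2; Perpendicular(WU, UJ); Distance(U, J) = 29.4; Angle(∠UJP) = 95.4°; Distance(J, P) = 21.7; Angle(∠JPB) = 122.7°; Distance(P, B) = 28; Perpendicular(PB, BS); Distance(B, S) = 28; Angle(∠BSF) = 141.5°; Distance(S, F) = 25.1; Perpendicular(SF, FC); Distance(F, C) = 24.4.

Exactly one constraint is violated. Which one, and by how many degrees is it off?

Perpendicular(SF, FC) — off by 8.00°.

W = (0.00, 0.00) ✓; WU at 55.40° ✓; |WU| = 9.200 ✓; ∠(WU, UJ) = 90.00° ✓; |UJ| = 29.40 ✓; ∠UJP = 95.40° ✓; |JP| = 21.70 ✓; ∠JPB = 122.7° ✓; |PB| = 28.00 ✓; ∠(PB, BS) = 90.00° ✓; |BS| = 28.00 ✓; ∠BSF = 141.5° ✓; |SF| = 25.10 ✓; ∠(SF, FC) = 82.00° ✗; |FC| = 24.40 ✓.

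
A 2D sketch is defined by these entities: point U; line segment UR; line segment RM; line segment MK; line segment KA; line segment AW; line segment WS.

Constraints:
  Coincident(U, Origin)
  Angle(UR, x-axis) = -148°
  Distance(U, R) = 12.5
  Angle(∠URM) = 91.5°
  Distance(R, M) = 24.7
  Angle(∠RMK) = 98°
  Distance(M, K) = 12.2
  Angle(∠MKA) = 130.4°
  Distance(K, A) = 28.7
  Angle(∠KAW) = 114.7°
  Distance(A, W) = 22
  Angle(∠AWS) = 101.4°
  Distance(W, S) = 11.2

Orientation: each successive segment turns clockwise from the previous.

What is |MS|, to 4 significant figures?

40.62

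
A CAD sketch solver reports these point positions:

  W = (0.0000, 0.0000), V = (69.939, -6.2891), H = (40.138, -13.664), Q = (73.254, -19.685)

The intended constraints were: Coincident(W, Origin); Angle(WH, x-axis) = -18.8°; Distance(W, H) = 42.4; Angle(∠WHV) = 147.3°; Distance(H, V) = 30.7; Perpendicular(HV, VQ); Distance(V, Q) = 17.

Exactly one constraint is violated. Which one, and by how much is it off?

Distance(V, Q) = 17 — off by 3.20.

W = (0.00, 0.00) ✓; WH at -18.80° ✓; |WH| = 42.40 ✓; ∠WHV = 147.3° ✓; |HV| = 30.70 ✓; ∠(HV, VQ) = 90.00° ✓; |VQ| = 13.80 ✗.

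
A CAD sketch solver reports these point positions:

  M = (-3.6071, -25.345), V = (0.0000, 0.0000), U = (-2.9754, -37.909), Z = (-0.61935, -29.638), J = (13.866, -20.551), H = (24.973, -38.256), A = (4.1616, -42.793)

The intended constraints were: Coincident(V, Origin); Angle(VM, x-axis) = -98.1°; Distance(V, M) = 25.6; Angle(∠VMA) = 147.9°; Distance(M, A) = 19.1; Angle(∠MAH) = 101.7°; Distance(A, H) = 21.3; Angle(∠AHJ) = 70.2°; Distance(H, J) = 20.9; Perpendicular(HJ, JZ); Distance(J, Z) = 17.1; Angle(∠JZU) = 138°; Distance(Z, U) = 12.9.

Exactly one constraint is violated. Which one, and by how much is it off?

Distance(Z, U) = 12.9 — off by 4.30.

V = (0.00, 0.00) ✓; VM at -98.10° ✓; |VM| = 25.60 ✓; ∠VMA = 147.9° ✓; |MA| = 19.10 ✓; ∠MAH = 101.7° ✓; |AH| = 21.30 ✓; ∠AHJ = 70.20° ✓; |HJ| = 20.90 ✓; ∠(HJ, JZ) = 90.00° ✓; |JZ| = 17.10 ✓; ∠JZU = 138.0° ✓; |ZU| = 8.600 ✗.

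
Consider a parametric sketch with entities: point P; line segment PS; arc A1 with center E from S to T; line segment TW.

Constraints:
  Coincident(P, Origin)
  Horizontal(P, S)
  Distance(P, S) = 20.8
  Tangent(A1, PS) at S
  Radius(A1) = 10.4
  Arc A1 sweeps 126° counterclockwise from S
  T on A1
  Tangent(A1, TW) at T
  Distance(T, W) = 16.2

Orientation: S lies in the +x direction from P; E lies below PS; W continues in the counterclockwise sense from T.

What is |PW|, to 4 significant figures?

36.84

P is at the origin; P and S share the same y with |PS| = 20.8 and S on the +x side, so S = (20.80, 0.000). Tangency of A1 to PS means the radius ES is perpendicular to PS, so E = S + (0, -10.4) = (20.80, -10.40). On A1, S sits at bearing 90° from E; a 126° counterclockwise sweep puts T at bearing 216°, so T = E + 10.4·(cos 216°, sin 216°) = (12.39, -16.51). Since A1 is tangent to TW there, ET ⟂ TW, so TW runs along (−sin 216°, cos 216°); with |TW| = 16.2, W = (21.91, -29.62). Then |PW| = |W − P| = 36.84.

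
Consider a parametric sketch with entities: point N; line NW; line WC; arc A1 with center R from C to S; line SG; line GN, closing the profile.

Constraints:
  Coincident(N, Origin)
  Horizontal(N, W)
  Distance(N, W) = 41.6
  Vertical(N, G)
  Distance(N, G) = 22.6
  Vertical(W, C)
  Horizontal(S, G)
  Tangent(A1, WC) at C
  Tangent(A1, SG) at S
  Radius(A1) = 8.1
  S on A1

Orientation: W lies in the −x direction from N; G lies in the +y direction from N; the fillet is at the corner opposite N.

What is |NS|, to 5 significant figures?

40.411

N is at the origin; N and W share the same y with |NW| = 41.6 and W on the −x side, so W = (-41.600, 0.0000). NG is vertical with |NG| = 22.6 and G on the +y side, so G = (0.0000, 22.600). The virtual corner opposite N is at (-41.600, 22.600). Since A1 is tangent to WC there, RC ⟂ WC and the tangent condition forces RS to be normal to SG, with radius 8.1, so the center R sits 8.1 in from both sides at R = (-33.500, 14.500). That places the tangent points at C = (-41.600, 14.500) on WC and S = (-33.500, 22.600) on SG. Then |NS| = |S − N| = 40.411.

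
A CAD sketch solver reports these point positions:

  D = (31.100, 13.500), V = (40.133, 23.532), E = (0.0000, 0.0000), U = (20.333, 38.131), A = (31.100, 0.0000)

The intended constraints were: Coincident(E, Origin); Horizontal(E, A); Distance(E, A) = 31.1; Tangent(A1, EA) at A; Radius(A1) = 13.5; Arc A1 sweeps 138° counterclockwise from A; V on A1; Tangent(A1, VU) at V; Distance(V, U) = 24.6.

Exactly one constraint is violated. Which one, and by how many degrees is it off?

Tangent(A1, VU) at V — off by 5.60°.

E = (0.00, 0.00) ✓; E.y = 0.00, A.y = 0.00 ✓; |EA| = 31.10 ✓; ∠(DA, AE) = 90.00° ✓; |DA| = 13.50 ✓; bearing(D→V) − bearing(D→A) = 138.0° ✓; |DV| = 13.50 ✓; ∠(DV, VU) = 84.40° ✗; |VU| = 24.60 ✓.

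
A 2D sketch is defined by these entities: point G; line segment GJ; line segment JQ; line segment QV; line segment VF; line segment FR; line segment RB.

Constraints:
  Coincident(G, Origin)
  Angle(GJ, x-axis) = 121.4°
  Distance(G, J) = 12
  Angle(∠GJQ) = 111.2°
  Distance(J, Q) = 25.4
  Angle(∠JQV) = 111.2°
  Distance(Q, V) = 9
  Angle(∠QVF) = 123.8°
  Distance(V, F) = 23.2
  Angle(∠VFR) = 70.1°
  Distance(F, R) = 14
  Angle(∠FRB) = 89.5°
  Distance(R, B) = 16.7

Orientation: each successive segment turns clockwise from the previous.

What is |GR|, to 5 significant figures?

12.570

∠QVF = 123.8° gives VF at -72.400° from the x-axis; with |VF| = 23.2, F = (24.833, 5.7958). ∠VFR = 70.1° gives FR at 177.70° from the x-axis; with |FR| = 14.0, R = (10.844, 6.3576). Then |GR| = |R − G| = 12.570.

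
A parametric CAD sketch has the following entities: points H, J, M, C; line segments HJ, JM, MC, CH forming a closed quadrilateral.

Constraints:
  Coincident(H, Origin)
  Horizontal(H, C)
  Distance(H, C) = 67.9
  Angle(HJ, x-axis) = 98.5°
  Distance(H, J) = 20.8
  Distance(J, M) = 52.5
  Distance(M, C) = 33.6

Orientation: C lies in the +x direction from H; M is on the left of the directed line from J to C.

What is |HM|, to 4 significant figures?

56.25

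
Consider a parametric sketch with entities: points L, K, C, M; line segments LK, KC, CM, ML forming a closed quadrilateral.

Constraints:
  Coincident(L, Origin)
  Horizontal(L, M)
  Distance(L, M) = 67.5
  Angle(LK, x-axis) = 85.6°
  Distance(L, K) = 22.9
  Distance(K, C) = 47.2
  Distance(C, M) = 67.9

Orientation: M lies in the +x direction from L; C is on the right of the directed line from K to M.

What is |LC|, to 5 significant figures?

24.653

L is at the origin; L and M share the same y with |LM| = 67.5 and M in +x, so M = (67.5, 0). LK runs at 85.6° with |LK| = 22.9, so K = (1.7569, 22.833). C is determined by |KC| = 47.2 and |CM| = 67.9 together: it lies at the intersection of circle(K, 47.2) and circle(M, 67.9). With |KM| = 69.595, the foot of the radical line on KM is 17.680 from K and the perpendicular offset is √(47.2² − 17.680²) = 43.764. Taking the right-of-KM solution: C = (4.1007, -24.309).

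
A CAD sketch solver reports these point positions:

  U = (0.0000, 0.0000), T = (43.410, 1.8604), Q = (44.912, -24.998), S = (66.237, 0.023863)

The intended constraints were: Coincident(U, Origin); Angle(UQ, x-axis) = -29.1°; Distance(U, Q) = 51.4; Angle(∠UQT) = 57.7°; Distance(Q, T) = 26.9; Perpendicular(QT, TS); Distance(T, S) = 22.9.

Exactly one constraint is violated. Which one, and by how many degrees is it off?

Perpendicular(QT, TS) — off by 7.80°.

U = (0.00, 0.00) ✓; UQ at -29.10° ✓; |UQ| = 51.40 ✓; ∠UQT = 57.70° ✓; |QT| = 26.90 ✓; ∠(QT, TS) = 97.80° ✗; |TS| = 22.90 ✓.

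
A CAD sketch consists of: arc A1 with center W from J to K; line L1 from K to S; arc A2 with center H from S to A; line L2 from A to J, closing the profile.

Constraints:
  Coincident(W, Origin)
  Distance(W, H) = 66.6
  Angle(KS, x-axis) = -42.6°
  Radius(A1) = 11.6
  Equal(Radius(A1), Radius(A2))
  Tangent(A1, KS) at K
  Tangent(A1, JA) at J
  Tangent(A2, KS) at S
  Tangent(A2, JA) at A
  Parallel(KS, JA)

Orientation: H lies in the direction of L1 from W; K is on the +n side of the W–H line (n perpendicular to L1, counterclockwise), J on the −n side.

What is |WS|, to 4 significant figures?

67.60

The slot axis is L1's direction at -42.6°, so u = (cos -42.6°, sin -42.6°) = (0.7361, -0.6769) and n = (−sin -42.6°, cos -42.6°) = (0.6769, 0.7361). W is at the origin and H lies 66.6 along u from W, so H = 66.6·u = (49.02, -45.08). Tangency of A1 to both parallel lines with radius 11.6 puts K and J at W ± 11.6·n: K = (7.852, 8.539), J = (-7.852, -8.539). Equal radii place S and A the same way about H: S = H + 11.6·n = (56.88, -36.54), A = H − 11.6·n = (41.17, -53.62). Then |WS| = |S − W| = 67.60.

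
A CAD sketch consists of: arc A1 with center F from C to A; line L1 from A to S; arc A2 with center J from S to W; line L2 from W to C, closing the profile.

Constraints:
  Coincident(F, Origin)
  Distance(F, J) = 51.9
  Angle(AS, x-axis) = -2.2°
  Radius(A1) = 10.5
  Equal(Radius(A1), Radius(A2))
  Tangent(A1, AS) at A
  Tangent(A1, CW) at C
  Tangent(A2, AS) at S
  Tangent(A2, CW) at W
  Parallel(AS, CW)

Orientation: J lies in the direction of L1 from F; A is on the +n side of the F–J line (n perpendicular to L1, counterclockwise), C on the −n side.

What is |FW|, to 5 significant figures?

52.951

The slot axis is L1's direction at -2.2°, so u = (cos -2.2°, sin -2.2°) = (0.99926, -0.038388) and n = (−sin -2.2°, cos -2.2°) = (0.038388, 0.99926). F is at the origin and J lies 51.9 along u from F, so J = 51.9·u = (51.862, -1.9923). Tangency of A1 to both parallel lines with radius 10.5 puts A and C at F ± 10.5·n: A = (0.40307, 10.492), C = (-0.40307, -10.492). Equal radii place S and W the same way about J: S = J + 10.5·n = (52.265, 8.4999), W = J − 10.5·n = (51.459, -12.485). Then |FW| = |W − F| = 52.951.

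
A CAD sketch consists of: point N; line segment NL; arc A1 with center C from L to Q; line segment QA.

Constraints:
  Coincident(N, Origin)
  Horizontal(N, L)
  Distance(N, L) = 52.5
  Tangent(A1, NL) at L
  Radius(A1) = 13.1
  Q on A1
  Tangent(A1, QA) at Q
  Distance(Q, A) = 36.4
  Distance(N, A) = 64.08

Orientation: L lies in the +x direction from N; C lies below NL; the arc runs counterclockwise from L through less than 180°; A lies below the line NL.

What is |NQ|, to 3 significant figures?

41.6

N is at the origin; N and L share the same y with |NL| = 52.5 and L on the +x side, so L = (52.5, 0.00). A1 meets NL tangentially, so CL is at right angles to NL, so C = L + (0, -13.1) = (52.5, -13.1). Since CQ ⟂ QA (tangency), |CA| = √(13.1² + 36.4²) = 38.7 regardless of where Q sits on A1. So A lies on both circle(N, 64.08) and circle(C, 38.7); the below-NL intersection is A = (40.3, -49.8). Q is the foot of the tangent from A: Q = (39.4, -13.4).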